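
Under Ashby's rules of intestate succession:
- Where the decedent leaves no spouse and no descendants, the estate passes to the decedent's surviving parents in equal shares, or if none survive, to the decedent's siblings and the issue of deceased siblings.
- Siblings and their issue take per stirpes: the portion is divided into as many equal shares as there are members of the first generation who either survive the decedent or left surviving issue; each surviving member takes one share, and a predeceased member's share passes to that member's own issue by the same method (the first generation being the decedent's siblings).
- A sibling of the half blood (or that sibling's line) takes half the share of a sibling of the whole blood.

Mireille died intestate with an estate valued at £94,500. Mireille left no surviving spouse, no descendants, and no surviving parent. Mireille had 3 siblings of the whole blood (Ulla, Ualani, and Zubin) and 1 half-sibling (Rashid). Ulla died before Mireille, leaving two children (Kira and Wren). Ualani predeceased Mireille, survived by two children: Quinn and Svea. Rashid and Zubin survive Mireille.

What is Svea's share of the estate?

Svea receives £13,500.

The entire £94,500 passes to the siblings and their issue.
Counting each half-blood sibling's line as half a unit, there are 7/2 units in £94,500, so one unit is £27,000. Whole-blood lines (Ulla, Ualani, and Zubin) take £27,000 each; half-blood lines (Rashid) take £13,500 each.
Ulla's share (£27,000) is divided into 2 shares of £13,500: Kira and Wren each take £13,500.
Ualani's share (£27,000) is divided into 2 shares of £13,500: Quinn and Svea each take £13,500.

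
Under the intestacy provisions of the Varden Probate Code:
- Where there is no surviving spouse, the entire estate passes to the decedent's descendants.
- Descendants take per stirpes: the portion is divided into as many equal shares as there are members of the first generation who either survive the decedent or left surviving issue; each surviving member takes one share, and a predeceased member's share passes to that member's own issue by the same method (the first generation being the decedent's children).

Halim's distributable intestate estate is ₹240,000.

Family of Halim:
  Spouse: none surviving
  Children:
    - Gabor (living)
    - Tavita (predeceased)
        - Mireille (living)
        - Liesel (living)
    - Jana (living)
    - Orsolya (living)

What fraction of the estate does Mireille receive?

Mireille receives 1/8 of the estate.

The entire ₹240,000 passes to the descendants.
That amount (₹240,000) is divided into 4 shares of ₹60,000: Gabor, Jana, and Orsolya each take ₹60,000; Tavita's ₹60,000 share passes to Tavita's issue.
Tavita's share (₹60,000) is divided into 2 shares of ₹30,000: Mireille and Liesel each take ₹30,000.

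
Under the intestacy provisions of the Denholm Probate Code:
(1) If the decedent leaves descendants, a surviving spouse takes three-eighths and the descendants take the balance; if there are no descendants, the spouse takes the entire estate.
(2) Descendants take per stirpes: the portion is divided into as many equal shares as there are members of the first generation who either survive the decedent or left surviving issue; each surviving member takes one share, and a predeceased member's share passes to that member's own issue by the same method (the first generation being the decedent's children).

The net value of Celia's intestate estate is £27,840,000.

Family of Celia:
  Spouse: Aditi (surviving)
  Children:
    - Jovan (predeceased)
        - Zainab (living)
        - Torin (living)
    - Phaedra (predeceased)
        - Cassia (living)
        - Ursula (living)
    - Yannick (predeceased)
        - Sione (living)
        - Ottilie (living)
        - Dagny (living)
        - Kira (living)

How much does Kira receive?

Aditi takes three-eighths of £27,840,000 = £10,440,000. The remaining £17,400,000 passes to the descendants.
The descendants' portion (£17,400,000) is divided into 3 shares of £5,800,000: Jovan's £5,800,000 share passes to Jovan's issue; Phaedra's £5,800,000 share passes to Phaedra's issue; Yannick's £5,800,000 share passes to Yannick's issue.
Jovan's share (£5,800,000) is divided into 2 shares of £2,900,000: Zainab and Torin each take £2,900,000.
Phaedra's share (£5,800,000) is divided into 2 shares of £2,900,000: Cassia and Ursula each take £2,900,000.
Yannick's share (£5,800,000) is divided into 4 shares of £1,450,000: Sione, Ottilie, Dagny, and Kira each take £1,450,000.

Kira receives £1,450,000.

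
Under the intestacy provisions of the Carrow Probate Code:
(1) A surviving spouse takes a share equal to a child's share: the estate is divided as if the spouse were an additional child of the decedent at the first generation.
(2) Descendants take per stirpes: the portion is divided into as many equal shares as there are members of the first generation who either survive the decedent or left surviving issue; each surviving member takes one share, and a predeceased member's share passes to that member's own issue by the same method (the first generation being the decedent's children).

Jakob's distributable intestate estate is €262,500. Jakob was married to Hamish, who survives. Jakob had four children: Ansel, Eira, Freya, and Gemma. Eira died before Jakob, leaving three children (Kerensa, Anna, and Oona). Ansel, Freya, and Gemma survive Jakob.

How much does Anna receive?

The spouse counts as an additional share at the children's level, so there are 5 primary shares of €52,500. Hamish takes one such share (€52,500).
The children's combined portion (€210,000) is divided into 4 shares of €52,500: Ansel, Freya, and Gemma each take €52,500; Eira's €52,500 share passes to Eira's issue.
Eira's share (€52,500) is divided into 3 shares of €17,500: Kerensa, Anna, and Oona each take €17,500.

Anna receives €17,500.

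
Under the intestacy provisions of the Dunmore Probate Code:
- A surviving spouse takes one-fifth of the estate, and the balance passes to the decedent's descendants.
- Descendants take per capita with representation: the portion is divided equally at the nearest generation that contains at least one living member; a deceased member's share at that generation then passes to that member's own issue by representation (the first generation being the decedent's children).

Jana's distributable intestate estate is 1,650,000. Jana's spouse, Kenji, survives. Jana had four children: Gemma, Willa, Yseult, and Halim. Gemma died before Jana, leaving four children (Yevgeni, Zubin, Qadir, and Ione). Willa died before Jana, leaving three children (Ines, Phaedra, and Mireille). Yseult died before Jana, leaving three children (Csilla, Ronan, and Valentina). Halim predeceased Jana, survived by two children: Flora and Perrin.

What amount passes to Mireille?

Kenji takes one-fifth of 1,650,000 = 330,000. The remaining 1,320,000 passes to the descendants.
No child survives, so the initial division is made at the grandchildren's generation.
The descendants' portion (1,320,000) is divided into 12 shares of 110,000: Yevgeni, Zubin, Qadir, Ione, Ines, Phaedra, Mireille, Csilla, Ronan, Valentina, Flora, and Perrin each take 110,000.

Mireille receives 110,000.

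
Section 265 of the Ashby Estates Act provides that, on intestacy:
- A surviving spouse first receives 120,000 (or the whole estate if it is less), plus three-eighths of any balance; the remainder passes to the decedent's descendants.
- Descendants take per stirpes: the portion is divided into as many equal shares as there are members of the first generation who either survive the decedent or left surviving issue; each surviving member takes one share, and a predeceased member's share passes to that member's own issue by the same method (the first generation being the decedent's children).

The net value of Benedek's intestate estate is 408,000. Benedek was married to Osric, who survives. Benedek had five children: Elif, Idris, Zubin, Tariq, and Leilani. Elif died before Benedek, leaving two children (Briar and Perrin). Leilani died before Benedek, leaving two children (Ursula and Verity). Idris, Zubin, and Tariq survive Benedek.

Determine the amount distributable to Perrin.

Perrin receives 18,000.

Osric first takes 120,000, leaving a balance of 288,000. Osric then takes three-eighths of the balance (108,000), for a total of 228,000. The remaining 180,000 passes to the descendants.
The descendants' portion (180,000) is divided into 5 shares of 36,000: Idris, Zubin, and Tariq each take 36,000; Elif's 36,000 share passes to Elif's issue; Leilani's 36,000 share passes to Leilani's issue.
Elif's share (36,000) is divided into 2 shares of 18,000: Briar and Perrin each take 18,000.
Leilani's share (36,000) is divided into 2 shares of 18,000: Ursula and Verity each take 18,000.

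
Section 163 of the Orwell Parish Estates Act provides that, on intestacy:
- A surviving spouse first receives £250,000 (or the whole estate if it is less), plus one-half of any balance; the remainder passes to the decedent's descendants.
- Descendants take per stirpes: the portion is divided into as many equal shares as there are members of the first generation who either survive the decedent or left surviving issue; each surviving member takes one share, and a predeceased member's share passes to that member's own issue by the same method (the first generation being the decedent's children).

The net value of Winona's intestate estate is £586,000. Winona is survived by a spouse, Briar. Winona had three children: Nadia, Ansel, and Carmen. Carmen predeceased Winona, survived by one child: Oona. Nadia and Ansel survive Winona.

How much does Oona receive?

Briar first takes £250,000, leaving a balance of £336,000. Briar then takes one-half of the balance (£168,000), for a total of £418,000. The remaining £168,000 passes to the descendants.
The descendants' portion (£168,000) is divided into 3 shares of £56,000: Nadia and Ansel each take £56,000; Carmen's £56,000 share passes to Carmen's issue.
Carmen's share (£56,000) passes entirely to Oona.

Oona receives £56,000.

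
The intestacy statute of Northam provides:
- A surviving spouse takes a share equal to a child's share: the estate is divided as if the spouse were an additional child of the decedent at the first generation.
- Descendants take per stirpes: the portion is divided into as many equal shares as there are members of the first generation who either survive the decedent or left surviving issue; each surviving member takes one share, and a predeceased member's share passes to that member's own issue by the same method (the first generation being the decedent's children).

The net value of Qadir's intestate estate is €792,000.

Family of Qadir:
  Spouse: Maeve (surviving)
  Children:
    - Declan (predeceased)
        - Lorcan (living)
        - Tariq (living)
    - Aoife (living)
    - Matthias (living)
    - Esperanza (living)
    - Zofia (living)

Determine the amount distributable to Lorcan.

Lorcan receives €66,000.

The spouse counts as an additional share at the children's level, so there are 6 primary shares of €132,000. Maeve takes one such share (€132,000).
The children's combined portion (€660,000) is divided into 5 shares of €132,000: Aoife, Matthias, Esperanza, and Zofia each take €132,000; Declan's €132,000 share passes to Declan's issue.
Declan's share (€132,000) is divided into 2 shares of €66,000: Lorcan and Tariq each take €66,000.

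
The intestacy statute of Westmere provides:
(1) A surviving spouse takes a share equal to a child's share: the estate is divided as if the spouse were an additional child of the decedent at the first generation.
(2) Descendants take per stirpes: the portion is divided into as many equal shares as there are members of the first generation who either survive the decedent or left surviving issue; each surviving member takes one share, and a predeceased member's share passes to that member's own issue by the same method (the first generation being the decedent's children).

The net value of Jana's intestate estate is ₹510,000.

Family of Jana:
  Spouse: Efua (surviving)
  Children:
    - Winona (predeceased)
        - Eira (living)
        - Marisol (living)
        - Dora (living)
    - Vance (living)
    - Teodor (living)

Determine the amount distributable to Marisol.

Marisol receives ₹42,500.

The spouse counts as an additional share at the children's level, so there are 4 primary shares of ₹127,500. Efua takes one such share (₹127,500).
The children's combined portion (₹382,500) is divided into 3 shares of ₹127,500: Vance and Teodor each take ₹127,500; Winona's ₹127,500 share passes to Winona's issue.
Winona's share (₹127,500) is divided into 3 shares of ₹42,500: Eira, Marisol, and Dora each take ₹42,500.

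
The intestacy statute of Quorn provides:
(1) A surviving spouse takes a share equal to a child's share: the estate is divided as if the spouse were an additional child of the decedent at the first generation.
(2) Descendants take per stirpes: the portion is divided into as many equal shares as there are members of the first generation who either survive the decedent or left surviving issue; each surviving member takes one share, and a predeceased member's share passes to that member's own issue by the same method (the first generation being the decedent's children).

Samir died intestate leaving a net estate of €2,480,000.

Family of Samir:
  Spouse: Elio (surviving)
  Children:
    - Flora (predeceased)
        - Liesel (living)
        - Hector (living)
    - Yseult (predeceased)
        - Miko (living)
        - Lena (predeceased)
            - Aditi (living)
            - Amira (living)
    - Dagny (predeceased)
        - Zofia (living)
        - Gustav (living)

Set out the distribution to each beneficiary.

The spouse counts as an additional share at the children's level, so there are 4 primary shares of €620,000. Elio takes one such share (€620,000).
The children's combined portion (€1,860,000) is divided into 3 shares of €620,000: Flora's €620,000 share passes to Flora's issue; Yseult's €620,000 share passes to Yseult's issue; Dagny's €620,000 share passes to Dagny's issue.
Flora's share (€620,000) is divided into 2 shares of €310,000: Liesel and Hector each take €310,000.
Yseult's share (€620,000) is divided into 2 shares of €310,000: Miko takes €310,000; Lena's €310,000 share passes to Lena's issue.
Lena's share (€310,000) is divided into 2 shares of €155,000: Aditi and Amira each take €155,000.
Dagny's share (€620,000) is divided into 2 shares of €310,000: Zofia and Gustav each take €310,000.

Elio: €620,000; Liesel: €310,000; Hector: €310,000; Miko: €310,000; Aditi: €155,000; Amira: €155,000; Zofia: €310,000; Gustav: €310,000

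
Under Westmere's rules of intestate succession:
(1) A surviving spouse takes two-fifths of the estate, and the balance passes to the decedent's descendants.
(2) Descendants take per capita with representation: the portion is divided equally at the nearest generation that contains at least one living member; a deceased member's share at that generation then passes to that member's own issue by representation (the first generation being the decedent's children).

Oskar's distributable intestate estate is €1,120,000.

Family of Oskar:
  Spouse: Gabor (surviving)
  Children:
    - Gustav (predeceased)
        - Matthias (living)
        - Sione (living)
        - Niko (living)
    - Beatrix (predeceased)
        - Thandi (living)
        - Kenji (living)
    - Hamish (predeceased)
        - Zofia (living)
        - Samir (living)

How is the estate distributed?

Gabor: €448,000; Matthias: €96,000; Sione: €96,000; Niko: €96,000; Thandi: €96,000; Kenji: €96,000; Zofia: €96,000; Samir: €96,000

Gabor takes two-fifths of €1,120,000 = €448,000. The remaining €672,000 passes to the descendants.
No child survives, so the initial division is made at the grandchildren's generation.
The descendants' portion (€672,000) is divided into 7 shares of €96,000: Matthias, Sione, Niko, Thandi, Kenji, Zofia, and Samir each take €96,000.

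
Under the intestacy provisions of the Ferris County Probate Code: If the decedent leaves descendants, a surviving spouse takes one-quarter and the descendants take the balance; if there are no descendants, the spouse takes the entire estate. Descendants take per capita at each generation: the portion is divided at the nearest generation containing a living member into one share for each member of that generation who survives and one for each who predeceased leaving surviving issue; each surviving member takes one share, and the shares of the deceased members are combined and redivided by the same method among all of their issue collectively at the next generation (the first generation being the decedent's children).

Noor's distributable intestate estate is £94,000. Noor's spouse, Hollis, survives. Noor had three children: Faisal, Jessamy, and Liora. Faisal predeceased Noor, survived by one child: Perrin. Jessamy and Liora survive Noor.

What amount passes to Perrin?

Hollis takes one-quarter of £94,000 = £23,500. The remaining £70,500 passes to the descendants.
The descendants' portion (£70,500) is divided at the children's generation into 3 shares of £23,500. Jessamy and Liora each take £23,500. The remaining share for the deceased Faisal (£23,500) is carried to the next generation.
That pool (£23,500) passes entirely to Perrin, the sole taker at the grandchildren's generation.

Perrin receives £23,500.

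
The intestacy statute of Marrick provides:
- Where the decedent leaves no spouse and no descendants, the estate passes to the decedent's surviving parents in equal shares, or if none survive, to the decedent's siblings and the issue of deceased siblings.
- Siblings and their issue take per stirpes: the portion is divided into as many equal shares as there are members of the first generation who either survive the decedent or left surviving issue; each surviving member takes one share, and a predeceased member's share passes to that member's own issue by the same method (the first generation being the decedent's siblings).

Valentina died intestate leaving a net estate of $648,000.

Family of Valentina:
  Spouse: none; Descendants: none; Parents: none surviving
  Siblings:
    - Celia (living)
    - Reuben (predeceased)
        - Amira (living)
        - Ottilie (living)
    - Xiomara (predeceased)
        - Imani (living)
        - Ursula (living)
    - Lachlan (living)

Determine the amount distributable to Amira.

Amira receives $81,000.

The entire $648,000 passes to the siblings and their issue.
That amount ($648,000) is divided into 4 shares of $162,000: Celia and Lachlan each take $162,000; Reuben's $162,000 share passes to Reuben's issue; Xiomara's $162,000 share passes to Xiomara's issue.
Reuben's share ($162,000) is divided into 2 shares of $81,000: Amira and Ottilie each take $81,000.
Xiomara's share ($162,000) is divided into 2 shares of $81,000: Imani and Ursula each take $81,000.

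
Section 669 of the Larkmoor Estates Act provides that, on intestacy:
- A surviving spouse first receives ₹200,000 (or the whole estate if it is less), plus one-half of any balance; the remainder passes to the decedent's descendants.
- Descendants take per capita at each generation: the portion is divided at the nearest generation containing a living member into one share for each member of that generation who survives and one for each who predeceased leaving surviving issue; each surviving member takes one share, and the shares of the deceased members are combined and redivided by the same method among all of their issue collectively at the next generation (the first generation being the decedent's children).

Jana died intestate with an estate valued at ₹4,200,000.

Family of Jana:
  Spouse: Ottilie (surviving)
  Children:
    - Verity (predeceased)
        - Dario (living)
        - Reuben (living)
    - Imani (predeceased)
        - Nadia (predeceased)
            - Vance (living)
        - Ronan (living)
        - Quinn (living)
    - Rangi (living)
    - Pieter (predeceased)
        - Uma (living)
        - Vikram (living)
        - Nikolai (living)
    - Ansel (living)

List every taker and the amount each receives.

Ottilie: ₹2,200,000; Dario: ₹150,000; Reuben: ₹150,000; Vance: ₹150,000; Ronan: ₹150,000; Quinn: ₹150,000; Rangi: ₹400,000; Uma: ₹150,000; Vikram: ₹150,000; Nikolai: ₹150,000; Ansel: ₹400,000

Ottilie first takes ₹200,000, leaving a balance of ₹4,000,000. Ottilie then takes one-half of the balance (₹2,000,000), for a total of ₹2,200,000. The remaining ₹2,000,000 passes to the descendants.
The descendants' portion (₹2,000,000) is divided at the children's generation into 5 shares of ₹400,000. Rangi and Ansel each take ₹400,000. The 3 shares of the deceased (Verity, Imani, and Pieter) are combined into a pool of ₹1,200,000.
That pool (₹1,200,000) is divided at the grandchildren's generation into 8 shares of ₹150,000. Dario, Reuben, Ronan, Quinn, Uma, Vikram, and Nikolai each take ₹150,000. The remaining share for the deceased Nadia (₹150,000) is carried to the next generation.
That pool (₹150,000) passes entirely to Vance, the sole taker at the great-grandchildren's generation.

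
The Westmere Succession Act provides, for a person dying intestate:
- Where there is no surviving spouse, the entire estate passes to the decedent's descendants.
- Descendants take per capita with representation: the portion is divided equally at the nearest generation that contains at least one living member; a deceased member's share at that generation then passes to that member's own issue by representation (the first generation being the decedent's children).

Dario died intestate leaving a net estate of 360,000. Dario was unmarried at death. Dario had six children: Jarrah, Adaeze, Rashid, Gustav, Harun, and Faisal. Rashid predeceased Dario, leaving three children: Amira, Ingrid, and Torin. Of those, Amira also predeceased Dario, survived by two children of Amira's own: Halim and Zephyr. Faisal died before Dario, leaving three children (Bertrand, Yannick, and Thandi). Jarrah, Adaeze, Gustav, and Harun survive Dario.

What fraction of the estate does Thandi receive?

Thandi receives 1/18 of the estate.

The entire 360,000 passes to the descendants.
That amount (360,000) is divided into 6 shares of 60,000: Jarrah, Adaeze, Gustav, and Harun each take 60,000; Rashid's 60,000 share passes to Rashid's issue; Faisal's 60,000 share passes to Faisal's issue.
Rashid's share (60,000) is divided into 3 shares of 20,000: Ingrid and Torin each take 20,000; Amira's 20,000 share passes to Amira's issue.
Amira's share (20,000) is divided into 2 shares of 10,000: Halim and Zephyr each take 10,000.
Faisal's share (60,000) is divided into 3 shares of 20,000: Bertrand, Yannick, and Thandi each take 20,000.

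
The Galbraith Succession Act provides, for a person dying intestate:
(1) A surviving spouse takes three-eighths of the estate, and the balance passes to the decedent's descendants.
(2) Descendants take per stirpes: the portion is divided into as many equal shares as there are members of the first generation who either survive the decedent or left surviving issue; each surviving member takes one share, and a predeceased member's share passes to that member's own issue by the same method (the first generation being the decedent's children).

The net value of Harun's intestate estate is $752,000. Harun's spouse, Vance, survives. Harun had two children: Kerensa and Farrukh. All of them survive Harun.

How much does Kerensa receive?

Vance takes three-eighths of $752,000 = $282,000. The remaining $470,000 passes to the descendants.
The descendants' portion ($470,000) is divided into 2 shares of $235,000: Kerensa and Farrukh each take $235,000.

Kerensa receives $235,000.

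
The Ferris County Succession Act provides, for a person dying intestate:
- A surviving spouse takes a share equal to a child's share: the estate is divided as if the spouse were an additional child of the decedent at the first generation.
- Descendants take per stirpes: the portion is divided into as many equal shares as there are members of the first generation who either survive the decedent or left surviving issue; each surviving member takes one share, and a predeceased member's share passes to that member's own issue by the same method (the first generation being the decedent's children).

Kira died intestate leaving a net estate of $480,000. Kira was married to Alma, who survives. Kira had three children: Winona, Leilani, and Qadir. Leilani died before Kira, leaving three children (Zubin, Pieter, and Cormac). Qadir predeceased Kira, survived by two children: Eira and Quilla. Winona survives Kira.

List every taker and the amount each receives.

Alma: $120,000; Winona: $120,000; Zubin: $40,000; Pieter: $40,000; Cormac: $40,000; Eira: $60,000; Quilla: $60,000

The spouse counts as an additional share at the children's level, so there are 4 primary shares of $120,000. Alma takes one such share ($120,000).
The children's combined portion ($360,000) is divided into 3 shares of $120,000: Winona takes $120,000; Leilani's $120,000 share passes to Leilani's issue; Qadir's $120,000 share passes to Qadir's issue.
Leilani's share ($120,000) is divided into 3 shares of $40,000: Zubin, Pieter, and Cormac each take $40,000.
Qadir's share ($120,000) is divided into 2 shares of $60,000: Eira and Quilla each take $60,000.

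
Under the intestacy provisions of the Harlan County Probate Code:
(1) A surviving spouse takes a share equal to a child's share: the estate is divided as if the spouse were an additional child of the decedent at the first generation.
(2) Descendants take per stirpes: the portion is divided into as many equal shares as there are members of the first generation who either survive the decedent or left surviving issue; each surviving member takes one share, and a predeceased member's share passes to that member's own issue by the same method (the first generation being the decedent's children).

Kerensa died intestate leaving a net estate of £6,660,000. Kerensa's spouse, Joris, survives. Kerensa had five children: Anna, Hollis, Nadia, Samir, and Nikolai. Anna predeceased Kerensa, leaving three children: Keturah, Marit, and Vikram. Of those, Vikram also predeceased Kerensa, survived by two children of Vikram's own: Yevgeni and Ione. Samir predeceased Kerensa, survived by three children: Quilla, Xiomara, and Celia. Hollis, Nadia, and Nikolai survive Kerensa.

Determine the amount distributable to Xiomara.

Xiomara receives £370,000.

The spouse counts as an additional share at the children's level, so there are 6 primary shares of £1,110,000. Joris takes one such share (£1,110,000).
The children's combined portion (£5,550,000) is divided into 5 shares of £1,110,000: Hollis, Nadia, and Nikolai each take £1,110,000; Anna's £1,110,000 share passes to Anna's issue; Samir's £1,110,000 share passes to Samir's issue.
Anna's share (£1,110,000) is divided into 3 shares of £370,000: Keturah and Marit each take £370,000; Vikram's £370,000 share passes to Vikram's issue.
Vikram's share (£370,000) is divided into 2 shares of £185,000: Yevgeni and Ione each take £185,000.
Samir's share (£1,110,000) is divided into 3 shares of £370,000: Quilla, Xiomara, and Celia each take £370,000.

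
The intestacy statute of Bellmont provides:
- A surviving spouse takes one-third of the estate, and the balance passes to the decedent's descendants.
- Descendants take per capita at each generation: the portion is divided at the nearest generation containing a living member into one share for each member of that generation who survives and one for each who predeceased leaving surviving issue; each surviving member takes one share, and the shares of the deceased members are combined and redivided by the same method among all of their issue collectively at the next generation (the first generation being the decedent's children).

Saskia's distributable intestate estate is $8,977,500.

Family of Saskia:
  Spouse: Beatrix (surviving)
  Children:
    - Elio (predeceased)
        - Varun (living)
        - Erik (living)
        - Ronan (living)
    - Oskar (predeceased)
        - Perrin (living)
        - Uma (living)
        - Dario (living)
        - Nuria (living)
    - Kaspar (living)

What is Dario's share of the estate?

Beatrix takes one-third of $8,977,500 = $2,992,500. The remaining $5,985,000 passes to the descendants.
The descendants' portion ($5,985,000) is divided at the children's generation into 3 shares of $1,995,000. Kaspar takes $1,995,000. The 2 shares of the deceased (Elio and Oskar) are combined into a pool of $3,990,000.
That pool ($3,990,000) is divided at the grandchildren's generation equally among Varun, Erik, Ronan, Perrin, Uma, Dario, and Nuria: $570,000 each.

Dario receives $570,000.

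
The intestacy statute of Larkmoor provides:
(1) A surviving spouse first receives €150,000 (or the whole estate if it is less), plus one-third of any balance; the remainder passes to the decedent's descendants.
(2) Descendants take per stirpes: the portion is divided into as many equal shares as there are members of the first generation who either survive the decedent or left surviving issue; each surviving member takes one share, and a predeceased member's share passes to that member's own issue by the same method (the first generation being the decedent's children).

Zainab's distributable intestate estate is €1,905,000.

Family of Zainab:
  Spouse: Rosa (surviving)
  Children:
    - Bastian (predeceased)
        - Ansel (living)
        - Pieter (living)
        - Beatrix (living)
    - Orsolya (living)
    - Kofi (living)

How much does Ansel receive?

Ansel receives €130,000.

Rosa first takes €150,000, leaving a balance of €1,755,000. Rosa then takes one-third of the balance (€585,000), for a total of €735,000. The remaining €1,170,000 passes to the descendants.
The descendants' portion (€1,170,000) is divided into 3 shares of €390,000: Orsolya and Kofi each take €390,000; Bastian's €390,000 share passes to Bastian's issue.
Bastian's share (€390,000) is divided into 3 shares of €130,000: Ansel, Pieter, and Beatrix each take €130,000.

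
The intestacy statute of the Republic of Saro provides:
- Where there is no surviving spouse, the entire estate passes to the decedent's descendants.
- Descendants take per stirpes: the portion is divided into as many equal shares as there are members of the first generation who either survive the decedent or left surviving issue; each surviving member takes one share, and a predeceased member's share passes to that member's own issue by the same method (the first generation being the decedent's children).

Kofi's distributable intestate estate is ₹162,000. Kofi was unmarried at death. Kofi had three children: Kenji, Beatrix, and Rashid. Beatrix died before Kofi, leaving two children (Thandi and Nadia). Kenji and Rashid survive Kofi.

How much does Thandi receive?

The entire ₹162,000 passes to the descendants.
That amount (₹162,000) is divided into 3 shares of ₹54,000: Kenji and Rashid each take ₹54,000; Beatrix's ₹54,000 share passes to Beatrix's issue.
Beatrix's share (₹54,000) is divided into 2 shares of ₹27,000: Thandi and Nadia each take ₹27,000.

Thandi receives ₹27,000.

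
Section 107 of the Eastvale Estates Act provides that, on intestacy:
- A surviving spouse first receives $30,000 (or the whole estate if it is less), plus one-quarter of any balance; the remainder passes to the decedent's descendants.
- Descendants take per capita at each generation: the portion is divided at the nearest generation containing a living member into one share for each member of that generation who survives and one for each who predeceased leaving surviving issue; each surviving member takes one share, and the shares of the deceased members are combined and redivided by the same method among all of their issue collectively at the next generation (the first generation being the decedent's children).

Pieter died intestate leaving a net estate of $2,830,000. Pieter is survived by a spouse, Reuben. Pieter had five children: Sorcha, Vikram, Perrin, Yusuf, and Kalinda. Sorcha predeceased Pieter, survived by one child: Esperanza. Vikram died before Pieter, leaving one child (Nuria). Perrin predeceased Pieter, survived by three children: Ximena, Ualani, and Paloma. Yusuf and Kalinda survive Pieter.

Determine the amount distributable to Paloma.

Reuben first takes $30,000, leaving a balance of $2,800,000. Reuben then takes one-quarter of the balance ($700,000), for a total of $730,000. The remaining $2,100,000 passes to the descendants.
The descendants' portion ($2,100,000) is divided at the children's generation into 5 shares of $420,000. Yusuf and Kalinda each take $420,000. The 3 shares of the deceased (Sorcha, Vikram, and Perrin) are combined into a pool of $1,260,000.
That pool ($1,260,000) is divided at the grandchildren's generation equally among Esperanza, Nuria, Ximena, Ualani, and Paloma: $252,000 each.

Paloma receives $252,000.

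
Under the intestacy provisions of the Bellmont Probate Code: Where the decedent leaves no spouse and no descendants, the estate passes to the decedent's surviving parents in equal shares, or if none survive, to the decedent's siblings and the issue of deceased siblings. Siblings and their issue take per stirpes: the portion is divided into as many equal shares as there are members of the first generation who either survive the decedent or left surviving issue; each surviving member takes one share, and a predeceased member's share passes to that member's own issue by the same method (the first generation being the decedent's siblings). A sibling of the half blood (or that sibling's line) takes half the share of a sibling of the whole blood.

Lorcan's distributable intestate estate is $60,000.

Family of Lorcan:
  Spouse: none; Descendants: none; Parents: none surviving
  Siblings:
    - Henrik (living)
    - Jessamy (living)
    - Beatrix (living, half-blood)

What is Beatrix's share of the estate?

The entire $60,000 passes to the siblings and their issue.
Counting each half-blood sibling's line as half a unit, there are 5/2 units in $60,000, so one unit is $24,000. Whole-blood lines (Henrik and Jessamy) take $24,000 each; half-blood lines (Beatrix) take $12,000 each.

Beatrix receives $12,000.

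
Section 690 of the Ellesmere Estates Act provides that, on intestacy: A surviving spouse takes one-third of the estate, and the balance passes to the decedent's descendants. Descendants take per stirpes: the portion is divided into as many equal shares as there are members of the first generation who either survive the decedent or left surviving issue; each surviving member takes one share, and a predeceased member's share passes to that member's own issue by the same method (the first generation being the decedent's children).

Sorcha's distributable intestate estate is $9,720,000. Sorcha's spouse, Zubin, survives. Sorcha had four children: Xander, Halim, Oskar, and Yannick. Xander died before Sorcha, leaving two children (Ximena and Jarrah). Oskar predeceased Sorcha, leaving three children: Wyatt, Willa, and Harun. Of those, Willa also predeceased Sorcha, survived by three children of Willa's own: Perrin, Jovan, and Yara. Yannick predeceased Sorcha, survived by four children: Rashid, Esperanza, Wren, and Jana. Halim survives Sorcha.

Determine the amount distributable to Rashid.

Rashid receives $405,000.

Zubin takes one-third of $9,720,000 = $3,240,000. The remaining $6,480,000 passes to the descendants.
The descendants' portion ($6,480,000) is divided into 4 shares of $1,620,000: Halim takes $1,620,000; Xander's $1,620,000 share passes to Xander's issue; Oskar's $1,620,000 share passes to Oskar's issue; Yannick's $1,620,000 share passes to Yannick's issue.
Xander's share ($1,620,000) is divided into 2 shares of $810,000: Ximena and Jarrah each take $810,000.
Oskar's share ($1,620,000) is divided into 3 shares of $540,000: Wyatt and Harun each take $540,000; Willa's $540,000 share passes to Willa's issue.
Willa's share ($540,000) is divided into 3 shares of $180,000: Perrin, Jovan, and Yara each take $180,000.
Yannick's share ($1,620,000) is divided into 4 shares of $405,000: Rashid, Esperanza, Wren, and Jana each take $405,000.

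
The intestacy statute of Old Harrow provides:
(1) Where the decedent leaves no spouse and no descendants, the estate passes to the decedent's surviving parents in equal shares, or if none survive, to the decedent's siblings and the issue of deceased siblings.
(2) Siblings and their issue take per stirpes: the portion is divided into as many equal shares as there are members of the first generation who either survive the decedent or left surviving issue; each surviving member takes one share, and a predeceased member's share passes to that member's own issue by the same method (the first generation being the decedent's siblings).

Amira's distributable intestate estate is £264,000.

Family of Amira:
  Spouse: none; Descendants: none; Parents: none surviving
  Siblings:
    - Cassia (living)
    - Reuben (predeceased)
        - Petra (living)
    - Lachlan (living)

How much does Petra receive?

Petra receives £88,000.

The entire £264,000 passes to the siblings and their issue.
That amount (£264,000) is divided into 3 shares of £88,000: Cassia and Lachlan each take £88,000; Reuben's £88,000 share passes to Reuben's issue.
Reuben's share (£88,000) passes entirely to Petra.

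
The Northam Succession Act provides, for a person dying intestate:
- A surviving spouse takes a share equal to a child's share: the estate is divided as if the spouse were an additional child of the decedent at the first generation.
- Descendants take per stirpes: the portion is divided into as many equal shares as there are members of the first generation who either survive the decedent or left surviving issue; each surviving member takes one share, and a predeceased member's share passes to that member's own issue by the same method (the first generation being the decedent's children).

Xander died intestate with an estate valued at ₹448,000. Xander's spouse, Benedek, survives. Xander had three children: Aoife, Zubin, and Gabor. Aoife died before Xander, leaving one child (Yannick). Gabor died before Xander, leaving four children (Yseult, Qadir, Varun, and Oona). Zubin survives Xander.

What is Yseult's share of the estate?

Yseult receives ₹28,000.

The spouse counts as an additional share at the children's level, so there are 4 primary shares of ₹112,000. Benedek takes one such share (₹112,000).
The children's combined portion (₹336,000) is divided into 3 shares of ₹112,000: Zubin takes ₹112,000; Aoife's ₹112,000 share passes to Aoife's issue; Gabor's ₹112,000 share passes to Gabor's issue.
Aoife's share (₹112,000) passes entirely to Yannick.
Gabor's share (₹112,000) is divided into 4 shares of ₹28,000: Yseult, Qadir, Varun, and Oona each take ₹28,000.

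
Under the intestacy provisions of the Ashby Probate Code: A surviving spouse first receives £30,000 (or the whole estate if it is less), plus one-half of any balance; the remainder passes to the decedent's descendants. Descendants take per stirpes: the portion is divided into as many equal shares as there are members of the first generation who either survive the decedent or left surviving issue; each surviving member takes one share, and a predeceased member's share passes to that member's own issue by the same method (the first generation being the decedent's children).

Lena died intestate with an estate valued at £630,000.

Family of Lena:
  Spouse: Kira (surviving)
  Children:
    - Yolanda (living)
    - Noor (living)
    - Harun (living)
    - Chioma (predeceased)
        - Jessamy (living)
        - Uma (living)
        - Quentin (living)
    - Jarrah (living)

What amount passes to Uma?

Kira first takes £30,000, leaving a balance of £600,000. Kira then takes one-half of the balance (£300,000), for a total of £330,000. The remaining £300,000 passes to the descendants.
The descendants' portion (£300,000) is divided into 5 shares of £60,000: Yolanda, Noor, Harun, and Jarrah each take £60,000; Chioma's £60,000 share passes to Chioma's issue.
Chioma's share (£60,000) is divided into 3 shares of £20,000: Jessamy, Uma, and Quentin each take £20,000.

Uma receives £20,000.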